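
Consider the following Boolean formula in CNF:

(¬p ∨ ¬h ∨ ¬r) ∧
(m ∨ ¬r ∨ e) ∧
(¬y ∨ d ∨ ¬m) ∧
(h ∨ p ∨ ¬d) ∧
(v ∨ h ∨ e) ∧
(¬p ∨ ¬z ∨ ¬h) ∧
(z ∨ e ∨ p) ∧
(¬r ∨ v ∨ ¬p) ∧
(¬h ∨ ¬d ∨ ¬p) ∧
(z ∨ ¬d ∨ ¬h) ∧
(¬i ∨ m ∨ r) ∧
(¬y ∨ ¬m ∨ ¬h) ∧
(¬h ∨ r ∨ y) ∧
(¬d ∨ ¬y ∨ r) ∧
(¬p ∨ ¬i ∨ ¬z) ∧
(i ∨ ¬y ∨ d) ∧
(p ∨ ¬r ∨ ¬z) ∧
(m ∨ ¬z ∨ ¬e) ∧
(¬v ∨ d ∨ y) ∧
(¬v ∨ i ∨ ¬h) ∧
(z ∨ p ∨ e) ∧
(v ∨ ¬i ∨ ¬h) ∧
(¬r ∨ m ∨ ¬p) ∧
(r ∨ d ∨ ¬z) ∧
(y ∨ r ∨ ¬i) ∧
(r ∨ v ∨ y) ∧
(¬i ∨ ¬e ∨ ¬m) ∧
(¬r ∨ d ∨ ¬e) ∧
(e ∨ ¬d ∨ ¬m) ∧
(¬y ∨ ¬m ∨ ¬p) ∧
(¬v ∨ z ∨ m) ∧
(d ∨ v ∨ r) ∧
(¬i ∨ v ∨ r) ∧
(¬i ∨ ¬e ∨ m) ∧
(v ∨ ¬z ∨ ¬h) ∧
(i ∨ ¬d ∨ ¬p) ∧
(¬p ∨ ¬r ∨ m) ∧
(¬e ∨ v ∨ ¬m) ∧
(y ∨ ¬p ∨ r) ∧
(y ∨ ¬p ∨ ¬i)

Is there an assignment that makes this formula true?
No

No, the formula is not satisfiable.

No assignment of truth values to the variables can make all 40 clauses true simultaneously.

The formula is UNSAT (unsatisfiable).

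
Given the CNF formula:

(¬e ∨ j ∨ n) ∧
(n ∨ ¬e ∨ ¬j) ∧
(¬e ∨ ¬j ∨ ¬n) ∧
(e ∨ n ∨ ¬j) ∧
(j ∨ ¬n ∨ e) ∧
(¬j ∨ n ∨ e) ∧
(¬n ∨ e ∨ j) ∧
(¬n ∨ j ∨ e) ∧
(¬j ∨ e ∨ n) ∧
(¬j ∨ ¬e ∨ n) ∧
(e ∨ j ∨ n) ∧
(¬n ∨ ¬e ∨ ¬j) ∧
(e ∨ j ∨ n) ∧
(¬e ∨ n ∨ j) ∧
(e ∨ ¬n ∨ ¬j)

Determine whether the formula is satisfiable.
Yes

Yes, the formula is satisfiable.

One satisfying assignment is: n=True, e=True, j=False

Verification: With this assignment, all 15 clauses evaluate to true.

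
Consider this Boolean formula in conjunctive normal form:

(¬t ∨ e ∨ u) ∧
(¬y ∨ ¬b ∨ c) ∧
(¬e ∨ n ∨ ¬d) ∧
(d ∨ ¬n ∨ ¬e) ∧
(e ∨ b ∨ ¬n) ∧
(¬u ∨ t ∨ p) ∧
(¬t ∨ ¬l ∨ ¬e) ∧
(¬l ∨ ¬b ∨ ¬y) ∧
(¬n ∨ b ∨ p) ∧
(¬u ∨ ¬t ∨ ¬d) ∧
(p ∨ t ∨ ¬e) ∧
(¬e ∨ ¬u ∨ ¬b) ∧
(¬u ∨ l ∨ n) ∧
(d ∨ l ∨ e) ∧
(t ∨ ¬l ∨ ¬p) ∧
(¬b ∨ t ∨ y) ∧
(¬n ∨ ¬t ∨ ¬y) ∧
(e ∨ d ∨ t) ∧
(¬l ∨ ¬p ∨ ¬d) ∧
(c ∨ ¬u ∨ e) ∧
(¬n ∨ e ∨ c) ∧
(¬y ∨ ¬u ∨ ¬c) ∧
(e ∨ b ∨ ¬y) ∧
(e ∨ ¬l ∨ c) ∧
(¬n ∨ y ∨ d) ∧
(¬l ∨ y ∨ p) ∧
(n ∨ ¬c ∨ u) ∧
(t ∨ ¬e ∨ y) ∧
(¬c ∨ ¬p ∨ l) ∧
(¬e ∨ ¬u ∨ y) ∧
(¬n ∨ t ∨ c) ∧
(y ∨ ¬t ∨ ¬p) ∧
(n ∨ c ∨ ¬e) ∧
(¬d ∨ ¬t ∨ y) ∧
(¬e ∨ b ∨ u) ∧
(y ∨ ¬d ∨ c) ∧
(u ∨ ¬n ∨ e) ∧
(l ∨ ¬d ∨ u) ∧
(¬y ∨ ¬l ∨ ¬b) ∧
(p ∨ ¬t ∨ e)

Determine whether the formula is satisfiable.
No

No, the formula is not satisfiable.

No assignment of truth values to the variables can make all 40 clauses true simultaneously.

The formula is UNSAT (unsatisfiable).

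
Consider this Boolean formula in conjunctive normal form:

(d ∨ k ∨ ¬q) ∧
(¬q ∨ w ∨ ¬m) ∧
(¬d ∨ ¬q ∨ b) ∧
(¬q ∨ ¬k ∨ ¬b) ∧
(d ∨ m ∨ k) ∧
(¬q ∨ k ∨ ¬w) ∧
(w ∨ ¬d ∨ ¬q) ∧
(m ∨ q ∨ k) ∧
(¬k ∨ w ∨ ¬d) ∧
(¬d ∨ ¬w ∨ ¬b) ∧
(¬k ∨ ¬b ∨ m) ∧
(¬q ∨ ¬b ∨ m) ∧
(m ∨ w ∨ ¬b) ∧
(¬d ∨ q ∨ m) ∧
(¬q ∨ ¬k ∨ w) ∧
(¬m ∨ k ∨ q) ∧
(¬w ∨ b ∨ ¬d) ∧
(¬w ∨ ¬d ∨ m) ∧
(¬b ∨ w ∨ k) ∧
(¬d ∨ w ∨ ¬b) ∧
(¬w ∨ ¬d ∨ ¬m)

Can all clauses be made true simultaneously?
Yes

Yes, the formula is satisfiable.

One satisfying assignment is: k=True, b=False, q=False, d=False, w=False, m=False

Verification: With this assignment, all 21 clauses evaluate to true.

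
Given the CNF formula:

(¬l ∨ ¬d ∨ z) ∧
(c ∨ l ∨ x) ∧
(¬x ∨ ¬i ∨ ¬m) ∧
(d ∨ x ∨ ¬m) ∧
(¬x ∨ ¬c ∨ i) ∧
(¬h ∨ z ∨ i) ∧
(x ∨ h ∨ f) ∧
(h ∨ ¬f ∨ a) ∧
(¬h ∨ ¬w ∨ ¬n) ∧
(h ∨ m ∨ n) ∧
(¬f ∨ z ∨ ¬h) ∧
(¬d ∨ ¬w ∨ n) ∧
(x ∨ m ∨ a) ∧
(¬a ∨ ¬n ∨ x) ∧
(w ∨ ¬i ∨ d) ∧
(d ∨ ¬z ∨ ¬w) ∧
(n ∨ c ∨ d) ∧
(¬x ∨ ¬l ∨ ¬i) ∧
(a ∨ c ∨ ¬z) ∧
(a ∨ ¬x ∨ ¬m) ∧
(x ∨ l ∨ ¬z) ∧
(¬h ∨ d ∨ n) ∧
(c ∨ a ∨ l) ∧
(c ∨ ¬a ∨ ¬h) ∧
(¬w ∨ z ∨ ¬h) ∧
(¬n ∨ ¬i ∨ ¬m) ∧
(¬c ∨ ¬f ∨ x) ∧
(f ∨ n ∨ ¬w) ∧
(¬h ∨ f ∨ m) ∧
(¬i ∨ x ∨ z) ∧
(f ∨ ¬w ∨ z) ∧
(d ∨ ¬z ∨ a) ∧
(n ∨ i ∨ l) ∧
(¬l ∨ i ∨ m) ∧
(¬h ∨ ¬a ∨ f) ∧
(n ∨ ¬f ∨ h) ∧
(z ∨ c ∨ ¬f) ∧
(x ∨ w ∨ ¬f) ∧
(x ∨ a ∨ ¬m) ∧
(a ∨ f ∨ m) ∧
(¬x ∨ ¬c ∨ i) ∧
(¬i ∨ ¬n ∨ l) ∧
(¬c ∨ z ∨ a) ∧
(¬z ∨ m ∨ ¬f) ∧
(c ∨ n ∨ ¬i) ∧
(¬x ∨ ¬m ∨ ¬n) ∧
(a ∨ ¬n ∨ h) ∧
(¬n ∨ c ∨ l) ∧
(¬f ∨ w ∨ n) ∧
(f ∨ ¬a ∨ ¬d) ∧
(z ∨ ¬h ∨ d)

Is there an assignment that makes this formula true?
No

No, the formula is not satisfiable.

No assignment of truth values to the variables can make all 51 clauses true simultaneously.

The formula is UNSAT (unsatisfiable).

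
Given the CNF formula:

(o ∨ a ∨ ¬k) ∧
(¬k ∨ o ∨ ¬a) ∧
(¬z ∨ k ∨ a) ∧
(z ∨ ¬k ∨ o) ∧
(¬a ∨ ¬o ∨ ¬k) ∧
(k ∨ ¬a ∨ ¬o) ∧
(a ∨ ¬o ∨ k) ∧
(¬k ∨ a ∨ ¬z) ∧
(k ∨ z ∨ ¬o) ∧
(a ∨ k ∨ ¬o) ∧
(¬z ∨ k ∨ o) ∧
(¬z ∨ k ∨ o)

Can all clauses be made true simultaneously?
Yes

Yes, the formula is satisfiable.

One satisfying assignment is: a=False, k=False, z=False, o=False

Verification: With this assignment, all 12 clauses evaluate to true.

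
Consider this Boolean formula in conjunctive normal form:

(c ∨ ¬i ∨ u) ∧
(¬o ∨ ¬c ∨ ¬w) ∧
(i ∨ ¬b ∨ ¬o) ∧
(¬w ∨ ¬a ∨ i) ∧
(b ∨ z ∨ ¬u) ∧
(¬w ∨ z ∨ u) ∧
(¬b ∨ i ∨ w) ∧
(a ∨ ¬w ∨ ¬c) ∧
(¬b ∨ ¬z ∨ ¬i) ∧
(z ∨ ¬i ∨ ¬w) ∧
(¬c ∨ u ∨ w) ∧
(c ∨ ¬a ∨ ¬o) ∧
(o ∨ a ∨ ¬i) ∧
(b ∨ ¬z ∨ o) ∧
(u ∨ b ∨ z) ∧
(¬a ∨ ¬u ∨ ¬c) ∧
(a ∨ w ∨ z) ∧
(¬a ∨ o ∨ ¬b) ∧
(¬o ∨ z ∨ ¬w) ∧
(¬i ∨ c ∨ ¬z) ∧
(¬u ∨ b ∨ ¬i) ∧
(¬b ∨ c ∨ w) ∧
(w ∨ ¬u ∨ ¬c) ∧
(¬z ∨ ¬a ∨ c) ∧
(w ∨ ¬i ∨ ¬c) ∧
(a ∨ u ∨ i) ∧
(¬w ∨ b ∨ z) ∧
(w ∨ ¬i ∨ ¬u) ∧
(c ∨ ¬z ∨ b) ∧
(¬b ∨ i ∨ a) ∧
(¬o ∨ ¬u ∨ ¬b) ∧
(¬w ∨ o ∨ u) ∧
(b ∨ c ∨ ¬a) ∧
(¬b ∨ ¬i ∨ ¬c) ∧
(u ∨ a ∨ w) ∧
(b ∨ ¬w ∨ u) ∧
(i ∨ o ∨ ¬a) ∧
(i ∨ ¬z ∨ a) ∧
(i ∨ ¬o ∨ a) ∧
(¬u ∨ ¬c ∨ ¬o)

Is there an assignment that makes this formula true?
No

No, the formula is not satisfiable.

No assignment of truth values to the variables can make all 40 clauses true simultaneously.

The formula is UNSAT (unsatisfiable).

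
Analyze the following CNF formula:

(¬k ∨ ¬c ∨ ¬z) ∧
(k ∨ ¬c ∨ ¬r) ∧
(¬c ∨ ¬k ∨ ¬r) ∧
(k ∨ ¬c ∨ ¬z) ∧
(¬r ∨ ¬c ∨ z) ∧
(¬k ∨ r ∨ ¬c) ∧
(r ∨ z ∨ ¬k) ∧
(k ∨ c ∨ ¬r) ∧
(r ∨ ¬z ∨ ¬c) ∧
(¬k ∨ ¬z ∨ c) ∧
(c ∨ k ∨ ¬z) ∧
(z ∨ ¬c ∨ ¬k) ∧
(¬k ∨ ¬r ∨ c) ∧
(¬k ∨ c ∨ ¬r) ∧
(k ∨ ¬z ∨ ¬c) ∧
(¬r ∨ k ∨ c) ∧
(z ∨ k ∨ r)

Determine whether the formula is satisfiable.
No

No, the formula is not satisfiable.

No assignment of truth values to the variables can make all 17 clauses true simultaneously.

The formula is UNSAT (unsatisfiable).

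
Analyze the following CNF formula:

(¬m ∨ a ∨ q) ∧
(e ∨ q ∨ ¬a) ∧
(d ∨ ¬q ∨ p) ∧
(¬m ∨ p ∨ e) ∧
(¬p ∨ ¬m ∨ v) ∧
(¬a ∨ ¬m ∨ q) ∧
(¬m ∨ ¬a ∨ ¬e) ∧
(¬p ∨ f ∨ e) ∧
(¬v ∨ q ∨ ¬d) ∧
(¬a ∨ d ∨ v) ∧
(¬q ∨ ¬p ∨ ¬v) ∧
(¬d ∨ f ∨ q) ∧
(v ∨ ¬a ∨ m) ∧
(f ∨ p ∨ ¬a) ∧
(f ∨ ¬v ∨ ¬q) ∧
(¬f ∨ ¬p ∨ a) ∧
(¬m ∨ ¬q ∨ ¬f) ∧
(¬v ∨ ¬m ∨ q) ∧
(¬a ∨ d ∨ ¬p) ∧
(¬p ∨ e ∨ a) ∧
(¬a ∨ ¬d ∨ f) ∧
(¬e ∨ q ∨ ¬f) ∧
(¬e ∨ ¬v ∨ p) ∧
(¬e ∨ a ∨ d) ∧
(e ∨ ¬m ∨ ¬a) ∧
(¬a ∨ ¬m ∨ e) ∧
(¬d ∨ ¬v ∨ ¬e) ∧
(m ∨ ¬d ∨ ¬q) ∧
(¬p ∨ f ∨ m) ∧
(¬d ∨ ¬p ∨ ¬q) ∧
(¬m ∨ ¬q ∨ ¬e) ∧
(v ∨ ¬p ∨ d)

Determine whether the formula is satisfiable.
Yes

Yes, the formula is satisfiable.

One satisfying assignment is: e=False, p=False, q=False, f=False, m=False, v=False, a=False, d=False

Verification: With this assignment, all 32 clauses evaluate to true.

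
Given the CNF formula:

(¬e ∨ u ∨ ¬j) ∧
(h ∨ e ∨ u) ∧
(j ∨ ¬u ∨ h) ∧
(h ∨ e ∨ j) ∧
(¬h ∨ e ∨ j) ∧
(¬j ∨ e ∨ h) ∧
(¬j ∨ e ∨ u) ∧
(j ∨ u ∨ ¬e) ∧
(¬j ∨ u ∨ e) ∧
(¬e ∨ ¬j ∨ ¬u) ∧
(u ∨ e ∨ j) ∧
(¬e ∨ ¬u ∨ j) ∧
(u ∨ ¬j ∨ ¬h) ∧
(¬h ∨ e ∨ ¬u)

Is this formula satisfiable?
No

No, the formula is not satisfiable.

No assignment of truth values to the variables can make all 14 clauses true simultaneously.

The formula is UNSAT (unsatisfiable).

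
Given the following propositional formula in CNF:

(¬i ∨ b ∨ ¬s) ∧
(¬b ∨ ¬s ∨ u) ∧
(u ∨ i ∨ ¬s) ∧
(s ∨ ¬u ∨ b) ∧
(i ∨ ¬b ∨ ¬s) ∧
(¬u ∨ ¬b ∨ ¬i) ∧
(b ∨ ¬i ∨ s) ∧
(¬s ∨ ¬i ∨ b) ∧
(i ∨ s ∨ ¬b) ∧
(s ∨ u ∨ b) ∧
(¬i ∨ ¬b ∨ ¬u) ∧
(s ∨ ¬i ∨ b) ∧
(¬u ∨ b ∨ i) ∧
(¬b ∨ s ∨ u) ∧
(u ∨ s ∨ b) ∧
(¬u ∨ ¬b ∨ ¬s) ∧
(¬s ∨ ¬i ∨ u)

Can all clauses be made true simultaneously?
No

No, the formula is not satisfiable.

No assignment of truth values to the variables can make all 17 clauses true simultaneously.

The formula is UNSAT (unsatisfiable).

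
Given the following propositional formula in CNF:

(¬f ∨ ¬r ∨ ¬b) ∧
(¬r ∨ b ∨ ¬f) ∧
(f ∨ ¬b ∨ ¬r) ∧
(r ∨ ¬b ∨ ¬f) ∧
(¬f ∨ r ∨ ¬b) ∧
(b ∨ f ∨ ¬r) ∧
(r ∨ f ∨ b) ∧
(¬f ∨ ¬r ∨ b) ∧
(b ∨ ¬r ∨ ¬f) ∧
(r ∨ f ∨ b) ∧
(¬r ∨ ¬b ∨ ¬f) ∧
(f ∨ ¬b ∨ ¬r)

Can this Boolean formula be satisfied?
Yes

Yes, the formula is satisfiable.

One satisfying assignment is: b=True, f=False, r=False

Verification: With this assignment, all 12 clauses evaluate to true.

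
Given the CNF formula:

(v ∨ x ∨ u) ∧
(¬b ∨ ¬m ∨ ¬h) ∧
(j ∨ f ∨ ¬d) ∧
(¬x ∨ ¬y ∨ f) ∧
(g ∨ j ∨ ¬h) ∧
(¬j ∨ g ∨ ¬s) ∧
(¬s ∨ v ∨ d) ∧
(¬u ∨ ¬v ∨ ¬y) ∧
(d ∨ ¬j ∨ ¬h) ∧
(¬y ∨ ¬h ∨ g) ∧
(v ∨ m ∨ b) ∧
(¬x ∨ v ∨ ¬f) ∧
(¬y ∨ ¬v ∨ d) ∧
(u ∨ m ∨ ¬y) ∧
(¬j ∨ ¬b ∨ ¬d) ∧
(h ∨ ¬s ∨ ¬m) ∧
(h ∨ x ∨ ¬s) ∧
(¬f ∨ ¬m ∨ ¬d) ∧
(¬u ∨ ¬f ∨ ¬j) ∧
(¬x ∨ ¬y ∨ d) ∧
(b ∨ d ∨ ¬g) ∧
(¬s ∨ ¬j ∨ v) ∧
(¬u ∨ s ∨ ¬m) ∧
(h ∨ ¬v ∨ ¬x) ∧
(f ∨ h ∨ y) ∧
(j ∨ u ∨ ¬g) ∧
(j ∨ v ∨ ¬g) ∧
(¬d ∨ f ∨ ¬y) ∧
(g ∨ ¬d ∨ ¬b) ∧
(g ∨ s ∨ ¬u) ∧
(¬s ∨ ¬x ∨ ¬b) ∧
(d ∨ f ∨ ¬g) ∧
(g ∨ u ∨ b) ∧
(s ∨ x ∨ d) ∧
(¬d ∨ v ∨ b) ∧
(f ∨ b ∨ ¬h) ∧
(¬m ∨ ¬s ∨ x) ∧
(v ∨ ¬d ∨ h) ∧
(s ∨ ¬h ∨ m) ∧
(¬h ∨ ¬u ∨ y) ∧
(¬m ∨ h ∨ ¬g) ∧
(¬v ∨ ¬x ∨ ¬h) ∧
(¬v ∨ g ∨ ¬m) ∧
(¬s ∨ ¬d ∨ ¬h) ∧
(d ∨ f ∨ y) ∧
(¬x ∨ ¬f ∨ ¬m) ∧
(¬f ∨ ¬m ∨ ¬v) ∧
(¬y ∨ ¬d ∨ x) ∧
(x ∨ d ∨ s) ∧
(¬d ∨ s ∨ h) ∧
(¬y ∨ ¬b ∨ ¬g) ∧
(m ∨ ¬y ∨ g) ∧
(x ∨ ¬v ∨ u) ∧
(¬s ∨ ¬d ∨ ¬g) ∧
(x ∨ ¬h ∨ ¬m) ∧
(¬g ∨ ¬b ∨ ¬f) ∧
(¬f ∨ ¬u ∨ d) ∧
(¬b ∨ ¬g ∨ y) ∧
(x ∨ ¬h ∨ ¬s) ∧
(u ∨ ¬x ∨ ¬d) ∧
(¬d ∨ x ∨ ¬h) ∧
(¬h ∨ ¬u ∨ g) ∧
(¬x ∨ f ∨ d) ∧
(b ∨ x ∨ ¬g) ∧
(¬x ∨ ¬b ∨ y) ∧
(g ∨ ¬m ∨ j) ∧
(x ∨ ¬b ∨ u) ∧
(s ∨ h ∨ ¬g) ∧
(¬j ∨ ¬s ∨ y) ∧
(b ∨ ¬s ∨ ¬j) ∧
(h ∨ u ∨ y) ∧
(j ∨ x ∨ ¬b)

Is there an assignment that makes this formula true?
No

No, the formula is not satisfiable.

No assignment of truth values to the variables can make all 72 clauses true simultaneously.

The formula is UNSAT (unsatisfiable).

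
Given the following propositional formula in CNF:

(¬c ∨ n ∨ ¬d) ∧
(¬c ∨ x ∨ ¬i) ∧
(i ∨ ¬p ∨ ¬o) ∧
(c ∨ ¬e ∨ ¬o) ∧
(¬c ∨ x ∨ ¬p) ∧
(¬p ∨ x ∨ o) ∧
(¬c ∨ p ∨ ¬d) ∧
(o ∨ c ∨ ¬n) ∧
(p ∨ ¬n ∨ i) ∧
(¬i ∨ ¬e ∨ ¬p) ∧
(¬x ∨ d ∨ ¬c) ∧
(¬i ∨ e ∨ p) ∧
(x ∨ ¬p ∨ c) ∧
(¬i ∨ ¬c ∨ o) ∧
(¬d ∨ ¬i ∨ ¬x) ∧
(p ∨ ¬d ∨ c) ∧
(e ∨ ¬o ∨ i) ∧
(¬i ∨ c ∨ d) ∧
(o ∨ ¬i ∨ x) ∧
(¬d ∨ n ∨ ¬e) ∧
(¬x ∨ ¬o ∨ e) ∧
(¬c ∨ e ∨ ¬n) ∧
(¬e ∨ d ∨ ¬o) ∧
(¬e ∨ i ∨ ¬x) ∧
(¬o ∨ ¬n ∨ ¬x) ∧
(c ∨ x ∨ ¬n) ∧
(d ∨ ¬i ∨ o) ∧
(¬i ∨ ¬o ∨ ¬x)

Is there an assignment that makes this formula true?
Yes

Yes, the formula is satisfiable.

One satisfying assignment is: c=False, i=False, x=False, e=False, p=False, n=False, o=False, d=False

Verification: With this assignment, all 28 clauses evaluate to true.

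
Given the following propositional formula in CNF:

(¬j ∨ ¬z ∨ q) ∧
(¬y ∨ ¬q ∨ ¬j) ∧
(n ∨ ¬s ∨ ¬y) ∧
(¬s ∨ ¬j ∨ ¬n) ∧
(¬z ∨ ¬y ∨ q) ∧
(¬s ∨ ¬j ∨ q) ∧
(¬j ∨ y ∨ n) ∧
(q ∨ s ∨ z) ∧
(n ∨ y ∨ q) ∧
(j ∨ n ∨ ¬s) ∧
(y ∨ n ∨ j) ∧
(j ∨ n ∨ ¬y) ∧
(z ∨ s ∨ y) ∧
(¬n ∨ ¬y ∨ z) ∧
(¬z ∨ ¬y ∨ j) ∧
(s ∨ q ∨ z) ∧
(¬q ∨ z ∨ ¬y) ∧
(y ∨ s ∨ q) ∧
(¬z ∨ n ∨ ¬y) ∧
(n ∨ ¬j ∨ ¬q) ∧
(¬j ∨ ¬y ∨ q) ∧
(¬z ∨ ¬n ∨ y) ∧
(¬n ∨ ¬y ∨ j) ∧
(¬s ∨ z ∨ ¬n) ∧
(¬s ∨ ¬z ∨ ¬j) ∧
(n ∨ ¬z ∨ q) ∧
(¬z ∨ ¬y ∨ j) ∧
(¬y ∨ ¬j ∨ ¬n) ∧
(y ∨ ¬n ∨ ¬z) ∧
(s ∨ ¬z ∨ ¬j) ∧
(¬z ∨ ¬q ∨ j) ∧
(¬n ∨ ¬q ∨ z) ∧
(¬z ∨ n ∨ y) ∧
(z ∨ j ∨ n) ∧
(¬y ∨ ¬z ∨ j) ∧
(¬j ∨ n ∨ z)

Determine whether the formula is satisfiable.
No

No, the formula is not satisfiable.

No assignment of truth values to the variables can make all 36 clauses true simultaneously.

The formula is UNSAT (unsatisfiable).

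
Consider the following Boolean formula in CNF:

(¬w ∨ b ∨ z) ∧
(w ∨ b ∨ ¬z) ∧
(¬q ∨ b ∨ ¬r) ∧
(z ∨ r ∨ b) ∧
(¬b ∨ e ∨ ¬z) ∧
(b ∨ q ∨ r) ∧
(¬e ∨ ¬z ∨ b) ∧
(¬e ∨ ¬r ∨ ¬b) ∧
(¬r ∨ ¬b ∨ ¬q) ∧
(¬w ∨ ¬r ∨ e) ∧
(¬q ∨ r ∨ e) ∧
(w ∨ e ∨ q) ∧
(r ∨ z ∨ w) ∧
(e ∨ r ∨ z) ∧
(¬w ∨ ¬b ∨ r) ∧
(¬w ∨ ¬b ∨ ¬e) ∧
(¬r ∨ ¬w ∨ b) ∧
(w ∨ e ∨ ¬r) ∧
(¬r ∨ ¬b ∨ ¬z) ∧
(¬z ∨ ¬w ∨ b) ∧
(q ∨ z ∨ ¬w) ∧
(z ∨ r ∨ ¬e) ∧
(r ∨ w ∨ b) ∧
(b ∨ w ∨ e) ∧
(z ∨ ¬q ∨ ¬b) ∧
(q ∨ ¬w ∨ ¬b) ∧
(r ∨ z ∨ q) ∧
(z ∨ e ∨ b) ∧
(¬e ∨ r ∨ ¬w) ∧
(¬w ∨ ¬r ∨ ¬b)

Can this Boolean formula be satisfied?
Yes

Yes, the formula is satisfiable.

One satisfying assignment is: r=False, z=True, b=True, w=False, e=True, q=False

Verification: With this assignment, all 30 clauses evaluate to true.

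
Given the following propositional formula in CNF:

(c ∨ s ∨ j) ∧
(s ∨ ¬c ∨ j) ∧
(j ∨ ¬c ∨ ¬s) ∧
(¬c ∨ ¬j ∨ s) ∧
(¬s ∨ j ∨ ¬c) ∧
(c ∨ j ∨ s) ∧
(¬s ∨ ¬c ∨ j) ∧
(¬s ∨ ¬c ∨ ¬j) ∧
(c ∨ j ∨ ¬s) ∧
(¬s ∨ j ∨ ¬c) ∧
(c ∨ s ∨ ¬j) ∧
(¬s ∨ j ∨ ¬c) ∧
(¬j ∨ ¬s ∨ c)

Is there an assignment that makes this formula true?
No

No, the formula is not satisfiable.

No assignment of truth values to the variables can make all 13 clauses true simultaneously.

The formula is UNSAT (unsatisfiable).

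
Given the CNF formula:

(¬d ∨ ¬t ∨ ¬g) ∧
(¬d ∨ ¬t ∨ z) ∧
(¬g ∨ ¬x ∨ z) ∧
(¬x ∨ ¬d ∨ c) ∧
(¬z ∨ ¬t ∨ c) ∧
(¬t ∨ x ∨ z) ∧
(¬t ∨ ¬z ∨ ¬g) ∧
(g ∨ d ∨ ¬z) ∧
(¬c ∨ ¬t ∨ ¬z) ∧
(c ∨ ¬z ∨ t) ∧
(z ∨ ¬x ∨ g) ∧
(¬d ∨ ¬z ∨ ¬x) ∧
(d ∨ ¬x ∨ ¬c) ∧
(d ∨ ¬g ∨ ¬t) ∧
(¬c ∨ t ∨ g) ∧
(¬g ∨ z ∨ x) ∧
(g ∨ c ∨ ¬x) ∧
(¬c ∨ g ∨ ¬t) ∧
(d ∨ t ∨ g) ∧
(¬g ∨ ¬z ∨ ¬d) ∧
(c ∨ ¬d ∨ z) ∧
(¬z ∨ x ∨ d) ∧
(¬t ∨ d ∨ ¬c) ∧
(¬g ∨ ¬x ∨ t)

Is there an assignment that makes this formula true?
No

No, the formula is not satisfiable.

No assignment of truth values to the variables can make all 24 clauses true simultaneously.

The formula is UNSAT (unsatisfiable).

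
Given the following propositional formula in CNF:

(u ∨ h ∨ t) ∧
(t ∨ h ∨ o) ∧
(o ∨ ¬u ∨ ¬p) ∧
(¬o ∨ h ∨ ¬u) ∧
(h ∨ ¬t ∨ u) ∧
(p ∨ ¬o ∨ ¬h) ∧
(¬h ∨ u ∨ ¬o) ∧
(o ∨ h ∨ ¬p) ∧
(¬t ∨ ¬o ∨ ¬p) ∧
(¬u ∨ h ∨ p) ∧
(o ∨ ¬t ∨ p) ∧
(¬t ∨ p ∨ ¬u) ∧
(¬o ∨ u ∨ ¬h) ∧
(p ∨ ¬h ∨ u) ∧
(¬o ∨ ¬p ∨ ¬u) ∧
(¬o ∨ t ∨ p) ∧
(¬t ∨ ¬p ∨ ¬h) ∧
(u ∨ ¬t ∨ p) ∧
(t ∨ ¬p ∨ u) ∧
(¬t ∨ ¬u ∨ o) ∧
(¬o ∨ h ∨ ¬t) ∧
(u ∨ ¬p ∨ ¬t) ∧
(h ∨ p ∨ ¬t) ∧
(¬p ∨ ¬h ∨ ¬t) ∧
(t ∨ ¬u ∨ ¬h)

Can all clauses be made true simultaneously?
No

No, the formula is not satisfiable.

No assignment of truth values to the variables can make all 25 clauses true simultaneously.

The formula is UNSAT (unsatisfiable).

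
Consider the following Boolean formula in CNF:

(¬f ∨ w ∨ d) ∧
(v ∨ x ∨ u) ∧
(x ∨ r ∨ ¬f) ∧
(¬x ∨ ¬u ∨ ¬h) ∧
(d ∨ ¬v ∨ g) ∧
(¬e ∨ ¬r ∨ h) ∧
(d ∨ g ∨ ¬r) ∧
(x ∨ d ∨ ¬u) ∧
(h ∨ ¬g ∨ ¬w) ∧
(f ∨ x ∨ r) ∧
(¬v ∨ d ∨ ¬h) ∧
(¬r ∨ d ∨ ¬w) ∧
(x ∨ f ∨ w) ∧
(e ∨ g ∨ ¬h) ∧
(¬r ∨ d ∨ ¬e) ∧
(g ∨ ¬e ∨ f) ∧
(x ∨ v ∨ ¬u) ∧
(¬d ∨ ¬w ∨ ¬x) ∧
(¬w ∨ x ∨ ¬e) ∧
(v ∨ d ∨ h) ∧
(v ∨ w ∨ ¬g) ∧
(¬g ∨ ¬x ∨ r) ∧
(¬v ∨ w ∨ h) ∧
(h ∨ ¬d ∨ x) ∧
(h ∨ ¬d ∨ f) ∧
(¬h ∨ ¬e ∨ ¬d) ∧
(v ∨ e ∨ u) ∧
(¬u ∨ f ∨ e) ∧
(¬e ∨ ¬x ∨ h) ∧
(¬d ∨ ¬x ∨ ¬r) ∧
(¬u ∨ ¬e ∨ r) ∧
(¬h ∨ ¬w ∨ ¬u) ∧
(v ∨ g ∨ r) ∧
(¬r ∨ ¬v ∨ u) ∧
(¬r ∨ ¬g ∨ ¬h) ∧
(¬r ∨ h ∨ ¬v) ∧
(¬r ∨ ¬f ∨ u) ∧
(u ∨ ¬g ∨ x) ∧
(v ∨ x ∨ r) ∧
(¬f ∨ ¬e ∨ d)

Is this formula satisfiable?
No

No, the formula is not satisfiable.

No assignment of truth values to the variables can make all 40 clauses true simultaneously.

The formula is UNSAT (unsatisfiable).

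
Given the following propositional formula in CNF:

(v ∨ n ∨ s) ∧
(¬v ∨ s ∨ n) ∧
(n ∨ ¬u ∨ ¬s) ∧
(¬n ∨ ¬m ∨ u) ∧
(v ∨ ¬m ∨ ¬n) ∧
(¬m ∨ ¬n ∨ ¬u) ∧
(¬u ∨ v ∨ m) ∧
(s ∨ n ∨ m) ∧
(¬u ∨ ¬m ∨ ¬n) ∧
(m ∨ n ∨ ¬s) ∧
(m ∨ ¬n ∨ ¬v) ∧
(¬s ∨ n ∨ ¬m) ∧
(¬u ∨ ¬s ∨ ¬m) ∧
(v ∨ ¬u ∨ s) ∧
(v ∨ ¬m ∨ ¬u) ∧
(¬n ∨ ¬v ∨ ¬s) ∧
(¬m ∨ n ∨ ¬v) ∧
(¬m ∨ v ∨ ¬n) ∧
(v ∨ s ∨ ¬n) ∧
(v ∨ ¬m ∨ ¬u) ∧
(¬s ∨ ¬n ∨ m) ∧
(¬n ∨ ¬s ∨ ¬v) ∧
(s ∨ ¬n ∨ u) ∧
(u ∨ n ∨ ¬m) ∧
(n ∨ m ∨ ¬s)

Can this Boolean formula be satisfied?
No

No, the formula is not satisfiable.

No assignment of truth values to the variables can make all 25 clauses true simultaneously.

The formula is UNSAT (unsatisfiable).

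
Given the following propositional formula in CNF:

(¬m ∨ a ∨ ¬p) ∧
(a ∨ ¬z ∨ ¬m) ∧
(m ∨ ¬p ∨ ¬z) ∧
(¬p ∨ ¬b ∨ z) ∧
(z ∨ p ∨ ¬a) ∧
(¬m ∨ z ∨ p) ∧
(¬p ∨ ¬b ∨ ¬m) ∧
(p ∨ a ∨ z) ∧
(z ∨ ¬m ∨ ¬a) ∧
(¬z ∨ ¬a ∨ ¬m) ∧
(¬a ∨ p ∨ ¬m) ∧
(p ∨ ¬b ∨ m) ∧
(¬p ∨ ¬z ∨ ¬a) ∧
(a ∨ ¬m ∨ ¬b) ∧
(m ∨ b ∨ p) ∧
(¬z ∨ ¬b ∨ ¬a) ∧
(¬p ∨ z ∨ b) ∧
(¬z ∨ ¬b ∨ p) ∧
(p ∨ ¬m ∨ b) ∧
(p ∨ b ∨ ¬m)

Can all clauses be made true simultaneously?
No

No, the formula is not satisfiable.

No assignment of truth values to the variables can make all 20 clauses true simultaneously.

The formula is UNSAT (unsatisfiable).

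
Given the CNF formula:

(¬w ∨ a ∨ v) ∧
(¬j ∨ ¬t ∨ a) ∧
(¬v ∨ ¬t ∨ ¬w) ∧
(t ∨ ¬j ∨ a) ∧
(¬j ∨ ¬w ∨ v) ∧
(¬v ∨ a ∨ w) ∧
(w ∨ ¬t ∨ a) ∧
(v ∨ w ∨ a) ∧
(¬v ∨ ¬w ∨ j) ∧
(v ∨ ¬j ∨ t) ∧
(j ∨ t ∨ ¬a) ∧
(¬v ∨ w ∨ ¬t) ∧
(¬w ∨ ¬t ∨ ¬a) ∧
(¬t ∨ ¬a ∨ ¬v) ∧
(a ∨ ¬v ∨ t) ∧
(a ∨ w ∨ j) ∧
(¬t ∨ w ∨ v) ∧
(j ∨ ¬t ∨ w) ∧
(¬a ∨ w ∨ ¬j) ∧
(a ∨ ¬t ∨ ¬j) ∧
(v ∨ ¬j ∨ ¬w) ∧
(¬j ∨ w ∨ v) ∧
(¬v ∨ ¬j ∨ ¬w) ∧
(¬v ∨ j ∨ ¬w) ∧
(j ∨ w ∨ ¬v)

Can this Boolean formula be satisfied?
No

No, the formula is not satisfiable.

No assignment of truth values to the variables can make all 25 clauses true simultaneously.

The formula is UNSAT (unsatisfiable).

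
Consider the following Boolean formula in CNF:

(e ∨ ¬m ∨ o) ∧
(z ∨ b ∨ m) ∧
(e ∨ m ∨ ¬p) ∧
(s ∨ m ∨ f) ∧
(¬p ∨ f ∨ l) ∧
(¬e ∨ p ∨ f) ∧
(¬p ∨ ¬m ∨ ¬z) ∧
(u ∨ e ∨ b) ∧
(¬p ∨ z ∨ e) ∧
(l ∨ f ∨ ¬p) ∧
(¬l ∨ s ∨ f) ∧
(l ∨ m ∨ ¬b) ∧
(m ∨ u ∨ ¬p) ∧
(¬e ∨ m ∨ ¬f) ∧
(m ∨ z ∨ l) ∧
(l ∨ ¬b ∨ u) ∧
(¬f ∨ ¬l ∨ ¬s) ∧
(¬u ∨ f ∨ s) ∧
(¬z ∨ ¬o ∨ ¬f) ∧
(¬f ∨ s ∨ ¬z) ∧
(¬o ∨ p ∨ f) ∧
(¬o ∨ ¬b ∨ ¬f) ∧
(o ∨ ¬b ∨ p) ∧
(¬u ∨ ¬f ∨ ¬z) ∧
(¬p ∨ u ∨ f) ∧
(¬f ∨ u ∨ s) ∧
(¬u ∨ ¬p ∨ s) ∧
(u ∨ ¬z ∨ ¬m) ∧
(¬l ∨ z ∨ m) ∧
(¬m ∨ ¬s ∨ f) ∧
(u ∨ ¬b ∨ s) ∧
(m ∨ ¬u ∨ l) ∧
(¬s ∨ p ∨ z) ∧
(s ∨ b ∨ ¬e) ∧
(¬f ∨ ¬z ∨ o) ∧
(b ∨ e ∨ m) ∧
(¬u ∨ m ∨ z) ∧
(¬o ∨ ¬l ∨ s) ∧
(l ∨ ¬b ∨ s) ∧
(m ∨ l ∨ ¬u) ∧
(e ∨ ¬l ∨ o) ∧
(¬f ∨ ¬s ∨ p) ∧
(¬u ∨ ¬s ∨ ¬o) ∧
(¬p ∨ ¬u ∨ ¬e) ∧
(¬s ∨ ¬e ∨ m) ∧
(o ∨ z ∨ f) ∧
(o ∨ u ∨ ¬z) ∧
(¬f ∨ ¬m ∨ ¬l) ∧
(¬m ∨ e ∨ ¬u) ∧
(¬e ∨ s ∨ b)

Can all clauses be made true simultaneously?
Yes

Yes, the formula is satisfiable.

One satisfying assignment is: o=False, u=False, b=False, s=True, l=False, z=False, m=True, f=True, p=True, e=True

Verification: With this assignment, all 50 clauses evaluate to true.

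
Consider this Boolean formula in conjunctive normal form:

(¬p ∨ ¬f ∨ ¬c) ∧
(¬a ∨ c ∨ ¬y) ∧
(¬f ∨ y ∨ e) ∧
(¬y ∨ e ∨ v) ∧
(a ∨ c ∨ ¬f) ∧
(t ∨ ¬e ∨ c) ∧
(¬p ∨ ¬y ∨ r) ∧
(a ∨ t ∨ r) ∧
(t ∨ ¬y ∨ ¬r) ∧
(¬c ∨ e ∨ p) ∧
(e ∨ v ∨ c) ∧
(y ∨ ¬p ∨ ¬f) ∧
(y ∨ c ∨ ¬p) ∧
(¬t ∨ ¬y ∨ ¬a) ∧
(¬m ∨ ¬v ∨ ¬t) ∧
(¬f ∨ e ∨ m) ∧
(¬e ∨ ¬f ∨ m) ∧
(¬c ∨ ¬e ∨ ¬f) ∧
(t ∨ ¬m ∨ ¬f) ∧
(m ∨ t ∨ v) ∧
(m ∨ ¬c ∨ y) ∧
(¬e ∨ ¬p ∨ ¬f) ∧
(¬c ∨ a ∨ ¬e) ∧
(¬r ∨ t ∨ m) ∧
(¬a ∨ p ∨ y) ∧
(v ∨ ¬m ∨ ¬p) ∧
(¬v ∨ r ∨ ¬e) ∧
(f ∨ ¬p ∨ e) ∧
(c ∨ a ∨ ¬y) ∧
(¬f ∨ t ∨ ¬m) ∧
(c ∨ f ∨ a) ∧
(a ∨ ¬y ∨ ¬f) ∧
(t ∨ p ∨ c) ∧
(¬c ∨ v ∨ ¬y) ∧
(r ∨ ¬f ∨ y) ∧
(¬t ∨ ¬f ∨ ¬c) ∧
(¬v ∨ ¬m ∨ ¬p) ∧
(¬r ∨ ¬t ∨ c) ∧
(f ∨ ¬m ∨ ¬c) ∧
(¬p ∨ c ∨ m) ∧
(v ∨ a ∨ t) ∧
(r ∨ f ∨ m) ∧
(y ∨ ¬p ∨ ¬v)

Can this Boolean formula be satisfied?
No

No, the formula is not satisfiable.

No assignment of truth values to the variables can make all 43 clauses true simultaneously.

The formula is UNSAT (unsatisfiable).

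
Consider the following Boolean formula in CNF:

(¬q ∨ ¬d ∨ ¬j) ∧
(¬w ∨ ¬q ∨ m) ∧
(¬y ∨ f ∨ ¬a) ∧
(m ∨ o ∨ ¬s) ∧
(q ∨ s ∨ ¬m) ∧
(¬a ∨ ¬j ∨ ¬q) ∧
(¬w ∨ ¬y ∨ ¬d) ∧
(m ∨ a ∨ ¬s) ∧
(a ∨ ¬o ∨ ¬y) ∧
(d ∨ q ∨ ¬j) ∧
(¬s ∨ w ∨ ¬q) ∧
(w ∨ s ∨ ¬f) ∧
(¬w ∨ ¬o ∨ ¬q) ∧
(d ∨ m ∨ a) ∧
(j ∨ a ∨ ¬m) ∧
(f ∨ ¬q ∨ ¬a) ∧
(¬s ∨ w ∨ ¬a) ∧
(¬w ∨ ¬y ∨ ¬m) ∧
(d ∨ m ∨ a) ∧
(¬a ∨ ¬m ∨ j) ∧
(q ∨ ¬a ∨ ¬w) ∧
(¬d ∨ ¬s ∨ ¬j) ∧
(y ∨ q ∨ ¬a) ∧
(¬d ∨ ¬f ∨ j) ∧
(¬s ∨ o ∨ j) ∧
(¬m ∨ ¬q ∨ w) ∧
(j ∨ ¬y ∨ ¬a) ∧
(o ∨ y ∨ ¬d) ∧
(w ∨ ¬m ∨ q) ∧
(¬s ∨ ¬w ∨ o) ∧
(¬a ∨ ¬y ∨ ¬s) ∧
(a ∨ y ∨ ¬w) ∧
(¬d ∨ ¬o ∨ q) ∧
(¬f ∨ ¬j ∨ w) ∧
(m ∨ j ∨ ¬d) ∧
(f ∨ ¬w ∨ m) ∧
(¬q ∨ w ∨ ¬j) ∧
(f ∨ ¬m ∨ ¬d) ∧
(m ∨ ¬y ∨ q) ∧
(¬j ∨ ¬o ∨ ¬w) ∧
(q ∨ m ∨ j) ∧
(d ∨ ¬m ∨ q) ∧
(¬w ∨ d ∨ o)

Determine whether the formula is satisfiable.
No

No, the formula is not satisfiable.

No assignment of truth values to the variables can make all 43 clauses true simultaneously.

The formula is UNSAT (unsatisfiable).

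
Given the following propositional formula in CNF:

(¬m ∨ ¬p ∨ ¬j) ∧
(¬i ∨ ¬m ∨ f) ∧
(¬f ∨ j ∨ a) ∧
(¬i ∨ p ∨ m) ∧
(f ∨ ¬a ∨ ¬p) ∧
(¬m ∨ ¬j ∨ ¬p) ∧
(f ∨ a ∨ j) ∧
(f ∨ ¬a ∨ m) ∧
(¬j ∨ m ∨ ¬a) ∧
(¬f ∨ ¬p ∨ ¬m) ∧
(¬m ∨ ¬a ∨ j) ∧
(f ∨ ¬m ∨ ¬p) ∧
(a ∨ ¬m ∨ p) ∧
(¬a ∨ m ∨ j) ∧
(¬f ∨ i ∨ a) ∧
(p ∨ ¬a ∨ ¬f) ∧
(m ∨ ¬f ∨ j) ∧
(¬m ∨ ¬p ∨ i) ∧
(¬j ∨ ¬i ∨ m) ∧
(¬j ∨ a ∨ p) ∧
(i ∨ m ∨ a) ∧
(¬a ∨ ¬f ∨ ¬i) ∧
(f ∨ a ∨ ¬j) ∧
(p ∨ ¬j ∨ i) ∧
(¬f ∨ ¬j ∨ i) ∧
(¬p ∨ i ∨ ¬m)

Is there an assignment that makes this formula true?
No

No, the formula is not satisfiable.

No assignment of truth values to the variables can make all 26 clauses true simultaneously.

The formula is UNSAT (unsatisfiable).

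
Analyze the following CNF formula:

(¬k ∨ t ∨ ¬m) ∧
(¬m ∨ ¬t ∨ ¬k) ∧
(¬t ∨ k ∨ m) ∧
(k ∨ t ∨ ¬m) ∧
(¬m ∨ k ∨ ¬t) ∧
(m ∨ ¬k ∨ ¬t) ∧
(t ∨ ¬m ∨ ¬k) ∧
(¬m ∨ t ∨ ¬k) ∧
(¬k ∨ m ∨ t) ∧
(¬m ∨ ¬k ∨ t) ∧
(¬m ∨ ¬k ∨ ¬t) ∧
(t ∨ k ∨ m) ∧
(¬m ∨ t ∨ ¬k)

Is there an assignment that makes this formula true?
No

No, the formula is not satisfiable.

No assignment of truth values to the variables can make all 13 clauses true simultaneously.

The formula is UNSAT (unsatisfiable).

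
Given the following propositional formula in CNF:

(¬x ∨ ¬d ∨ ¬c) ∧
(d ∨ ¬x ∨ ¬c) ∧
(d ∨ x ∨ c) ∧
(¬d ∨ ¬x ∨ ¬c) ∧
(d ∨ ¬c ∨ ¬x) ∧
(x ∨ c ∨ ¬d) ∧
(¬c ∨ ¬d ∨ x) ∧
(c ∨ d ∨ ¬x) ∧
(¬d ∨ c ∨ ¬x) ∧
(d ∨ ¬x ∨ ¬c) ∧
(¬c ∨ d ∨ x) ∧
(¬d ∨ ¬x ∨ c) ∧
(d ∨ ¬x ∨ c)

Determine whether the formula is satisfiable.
No

No, the formula is not satisfiable.

No assignment of truth values to the variables can make all 13 clauses true simultaneously.

The formula is UNSAT (unsatisfiable).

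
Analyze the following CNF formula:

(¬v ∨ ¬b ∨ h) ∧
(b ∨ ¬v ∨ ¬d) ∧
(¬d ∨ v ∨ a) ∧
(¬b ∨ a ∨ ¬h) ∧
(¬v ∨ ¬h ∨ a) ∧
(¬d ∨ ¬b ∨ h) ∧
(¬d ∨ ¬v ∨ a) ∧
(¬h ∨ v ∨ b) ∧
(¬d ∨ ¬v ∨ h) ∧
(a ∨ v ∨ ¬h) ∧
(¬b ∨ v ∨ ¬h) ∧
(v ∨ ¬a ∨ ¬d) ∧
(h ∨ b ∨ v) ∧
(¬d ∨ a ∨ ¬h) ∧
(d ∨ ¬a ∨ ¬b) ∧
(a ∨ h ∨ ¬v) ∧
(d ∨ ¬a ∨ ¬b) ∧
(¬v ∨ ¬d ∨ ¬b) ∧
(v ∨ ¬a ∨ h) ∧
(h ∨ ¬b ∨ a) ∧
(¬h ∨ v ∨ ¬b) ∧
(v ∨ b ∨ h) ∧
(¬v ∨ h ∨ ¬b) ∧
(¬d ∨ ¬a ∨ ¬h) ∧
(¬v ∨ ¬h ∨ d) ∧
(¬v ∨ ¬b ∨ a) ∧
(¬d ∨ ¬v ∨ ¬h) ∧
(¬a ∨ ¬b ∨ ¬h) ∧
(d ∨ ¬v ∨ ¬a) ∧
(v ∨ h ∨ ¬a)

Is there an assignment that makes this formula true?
No

No, the formula is not satisfiable.

No assignment of truth values to the variables can make all 30 clauses true simultaneously.

The formula is UNSAT (unsatisfiable).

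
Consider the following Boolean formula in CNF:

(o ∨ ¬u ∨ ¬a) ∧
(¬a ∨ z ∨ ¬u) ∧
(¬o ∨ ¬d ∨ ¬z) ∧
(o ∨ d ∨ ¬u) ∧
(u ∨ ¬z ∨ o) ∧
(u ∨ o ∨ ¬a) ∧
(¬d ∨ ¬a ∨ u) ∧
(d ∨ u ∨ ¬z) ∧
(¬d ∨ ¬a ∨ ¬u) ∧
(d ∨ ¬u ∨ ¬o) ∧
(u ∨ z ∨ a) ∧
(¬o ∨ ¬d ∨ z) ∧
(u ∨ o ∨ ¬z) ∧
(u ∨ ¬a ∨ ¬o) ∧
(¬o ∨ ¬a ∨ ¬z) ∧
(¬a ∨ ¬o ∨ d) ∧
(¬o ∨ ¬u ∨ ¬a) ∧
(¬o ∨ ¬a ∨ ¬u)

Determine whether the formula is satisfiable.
Yes

Yes, the formula is satisfiable.

One satisfying assignment is: d=True, a=False, u=True, z=False, o=False

Verification: With this assignment, all 18 clauses evaluate to true.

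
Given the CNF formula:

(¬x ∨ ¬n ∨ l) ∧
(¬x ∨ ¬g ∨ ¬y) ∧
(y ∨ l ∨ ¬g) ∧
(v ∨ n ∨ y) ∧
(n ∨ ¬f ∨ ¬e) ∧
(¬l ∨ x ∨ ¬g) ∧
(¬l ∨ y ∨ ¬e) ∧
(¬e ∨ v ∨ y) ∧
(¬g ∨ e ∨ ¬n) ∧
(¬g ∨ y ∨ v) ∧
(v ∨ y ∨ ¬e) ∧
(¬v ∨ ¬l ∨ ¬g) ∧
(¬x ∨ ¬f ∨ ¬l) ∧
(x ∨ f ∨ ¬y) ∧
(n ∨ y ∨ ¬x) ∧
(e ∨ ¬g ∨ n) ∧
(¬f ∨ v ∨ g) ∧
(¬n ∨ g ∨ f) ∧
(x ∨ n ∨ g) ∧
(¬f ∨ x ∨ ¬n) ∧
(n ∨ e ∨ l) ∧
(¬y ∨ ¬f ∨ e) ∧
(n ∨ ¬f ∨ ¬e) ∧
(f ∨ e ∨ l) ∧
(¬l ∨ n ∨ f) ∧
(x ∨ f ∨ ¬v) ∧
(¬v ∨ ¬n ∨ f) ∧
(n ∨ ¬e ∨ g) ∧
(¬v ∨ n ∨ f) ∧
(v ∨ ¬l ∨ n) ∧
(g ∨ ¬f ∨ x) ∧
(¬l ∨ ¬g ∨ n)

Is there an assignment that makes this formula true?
No

No, the formula is not satisfiable.

No assignment of truth values to the variables can make all 32 clauses true simultaneously.

The formula is UNSAT (unsatisfiable).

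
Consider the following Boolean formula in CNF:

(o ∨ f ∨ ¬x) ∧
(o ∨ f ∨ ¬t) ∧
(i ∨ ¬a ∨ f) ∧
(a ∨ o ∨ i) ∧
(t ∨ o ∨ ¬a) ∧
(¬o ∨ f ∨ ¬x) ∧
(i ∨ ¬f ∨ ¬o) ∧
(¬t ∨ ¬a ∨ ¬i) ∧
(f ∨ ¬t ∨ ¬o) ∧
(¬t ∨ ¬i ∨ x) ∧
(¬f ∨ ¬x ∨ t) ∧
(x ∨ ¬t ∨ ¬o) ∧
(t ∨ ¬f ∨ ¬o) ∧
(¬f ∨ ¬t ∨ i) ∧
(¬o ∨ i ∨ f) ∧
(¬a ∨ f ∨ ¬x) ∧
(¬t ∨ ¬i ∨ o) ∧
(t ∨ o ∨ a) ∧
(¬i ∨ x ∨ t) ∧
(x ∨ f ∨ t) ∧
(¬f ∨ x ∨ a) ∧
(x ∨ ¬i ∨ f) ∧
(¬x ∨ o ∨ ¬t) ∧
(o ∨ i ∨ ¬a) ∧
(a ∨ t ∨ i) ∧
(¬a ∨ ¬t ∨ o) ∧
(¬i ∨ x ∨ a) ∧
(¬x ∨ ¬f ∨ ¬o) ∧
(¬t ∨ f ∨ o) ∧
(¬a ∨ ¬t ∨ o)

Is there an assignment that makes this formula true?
No

No, the formula is not satisfiable.

No assignment of truth values to the variables can make all 30 clauses true simultaneously.

The formula is UNSAT (unsatisfiable).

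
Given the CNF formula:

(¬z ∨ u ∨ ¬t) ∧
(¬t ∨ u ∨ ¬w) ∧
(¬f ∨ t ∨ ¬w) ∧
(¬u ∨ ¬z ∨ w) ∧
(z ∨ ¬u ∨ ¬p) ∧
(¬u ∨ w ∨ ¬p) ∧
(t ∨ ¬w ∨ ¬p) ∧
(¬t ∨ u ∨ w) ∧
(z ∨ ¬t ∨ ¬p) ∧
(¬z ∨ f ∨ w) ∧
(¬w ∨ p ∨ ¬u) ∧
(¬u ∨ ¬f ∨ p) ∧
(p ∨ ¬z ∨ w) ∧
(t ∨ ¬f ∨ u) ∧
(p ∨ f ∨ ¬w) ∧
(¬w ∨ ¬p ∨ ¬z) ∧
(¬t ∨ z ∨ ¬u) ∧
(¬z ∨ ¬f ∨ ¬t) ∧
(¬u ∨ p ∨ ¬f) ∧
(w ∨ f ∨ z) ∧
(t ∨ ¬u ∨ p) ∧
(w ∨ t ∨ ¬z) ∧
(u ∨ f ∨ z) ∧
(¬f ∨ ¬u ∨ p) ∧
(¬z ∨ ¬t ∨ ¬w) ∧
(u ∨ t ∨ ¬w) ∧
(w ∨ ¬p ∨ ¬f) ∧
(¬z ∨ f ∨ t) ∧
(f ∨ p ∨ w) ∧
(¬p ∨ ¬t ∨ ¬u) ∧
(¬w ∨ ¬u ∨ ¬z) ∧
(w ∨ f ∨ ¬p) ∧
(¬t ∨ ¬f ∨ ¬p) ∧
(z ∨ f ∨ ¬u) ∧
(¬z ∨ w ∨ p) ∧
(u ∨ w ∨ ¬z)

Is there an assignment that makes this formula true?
No

No, the formula is not satisfiable.

No assignment of truth values to the variables can make all 36 clauses true simultaneously.

The formula is UNSAT (unsatisfiable).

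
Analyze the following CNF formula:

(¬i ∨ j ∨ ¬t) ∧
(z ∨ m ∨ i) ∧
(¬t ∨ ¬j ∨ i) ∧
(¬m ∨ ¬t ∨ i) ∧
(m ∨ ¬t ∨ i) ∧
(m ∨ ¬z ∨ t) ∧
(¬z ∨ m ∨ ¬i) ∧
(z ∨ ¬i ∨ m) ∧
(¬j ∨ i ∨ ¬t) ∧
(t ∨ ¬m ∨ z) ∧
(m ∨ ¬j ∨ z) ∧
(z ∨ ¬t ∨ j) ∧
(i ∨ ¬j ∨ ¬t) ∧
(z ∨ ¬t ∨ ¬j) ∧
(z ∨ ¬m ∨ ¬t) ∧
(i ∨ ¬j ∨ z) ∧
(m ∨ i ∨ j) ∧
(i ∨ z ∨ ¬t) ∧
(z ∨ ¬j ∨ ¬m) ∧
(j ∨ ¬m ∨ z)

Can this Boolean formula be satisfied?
Yes

Yes, the formula is satisfiable.

One satisfying assignment is: t=False, i=False, j=False, m=True, z=True

Verification: With this assignment, all 20 clauses evaluate to true.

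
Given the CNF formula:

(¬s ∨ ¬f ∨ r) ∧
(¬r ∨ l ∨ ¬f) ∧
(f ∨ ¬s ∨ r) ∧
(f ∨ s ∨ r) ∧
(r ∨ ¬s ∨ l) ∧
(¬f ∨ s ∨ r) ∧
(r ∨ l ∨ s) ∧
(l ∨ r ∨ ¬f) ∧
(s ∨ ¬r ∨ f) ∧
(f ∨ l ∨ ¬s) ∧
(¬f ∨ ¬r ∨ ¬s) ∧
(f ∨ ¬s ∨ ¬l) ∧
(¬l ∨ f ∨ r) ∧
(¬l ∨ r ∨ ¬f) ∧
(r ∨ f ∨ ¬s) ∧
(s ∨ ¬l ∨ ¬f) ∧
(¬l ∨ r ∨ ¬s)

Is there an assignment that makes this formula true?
No

No, the formula is not satisfiable.

No assignment of truth values to the variables can make all 17 clauses true simultaneously.

The formula is UNSAT (unsatisfiable).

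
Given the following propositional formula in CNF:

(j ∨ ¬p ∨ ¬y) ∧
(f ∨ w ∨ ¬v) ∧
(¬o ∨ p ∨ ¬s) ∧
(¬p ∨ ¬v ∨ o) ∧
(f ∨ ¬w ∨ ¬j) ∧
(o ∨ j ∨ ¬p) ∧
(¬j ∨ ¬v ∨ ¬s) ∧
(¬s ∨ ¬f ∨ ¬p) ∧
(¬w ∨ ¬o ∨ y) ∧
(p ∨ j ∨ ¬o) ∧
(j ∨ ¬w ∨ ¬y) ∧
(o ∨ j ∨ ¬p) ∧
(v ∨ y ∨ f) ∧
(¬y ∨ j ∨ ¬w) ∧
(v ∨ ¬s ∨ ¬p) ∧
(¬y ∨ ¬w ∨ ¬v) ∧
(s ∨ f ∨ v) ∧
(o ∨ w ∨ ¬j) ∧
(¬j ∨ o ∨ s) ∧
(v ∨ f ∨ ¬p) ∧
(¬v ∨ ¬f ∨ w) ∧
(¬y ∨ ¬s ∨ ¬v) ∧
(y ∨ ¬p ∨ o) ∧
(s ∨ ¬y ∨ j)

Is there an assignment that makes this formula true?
Yes

Yes, the formula is satisfiable.

One satisfying assignment is: p=False, j=False, v=False, s=False, o=False, f=True, w=False, y=False

Verification: With this assignment, all 24 clauses evaluate to true.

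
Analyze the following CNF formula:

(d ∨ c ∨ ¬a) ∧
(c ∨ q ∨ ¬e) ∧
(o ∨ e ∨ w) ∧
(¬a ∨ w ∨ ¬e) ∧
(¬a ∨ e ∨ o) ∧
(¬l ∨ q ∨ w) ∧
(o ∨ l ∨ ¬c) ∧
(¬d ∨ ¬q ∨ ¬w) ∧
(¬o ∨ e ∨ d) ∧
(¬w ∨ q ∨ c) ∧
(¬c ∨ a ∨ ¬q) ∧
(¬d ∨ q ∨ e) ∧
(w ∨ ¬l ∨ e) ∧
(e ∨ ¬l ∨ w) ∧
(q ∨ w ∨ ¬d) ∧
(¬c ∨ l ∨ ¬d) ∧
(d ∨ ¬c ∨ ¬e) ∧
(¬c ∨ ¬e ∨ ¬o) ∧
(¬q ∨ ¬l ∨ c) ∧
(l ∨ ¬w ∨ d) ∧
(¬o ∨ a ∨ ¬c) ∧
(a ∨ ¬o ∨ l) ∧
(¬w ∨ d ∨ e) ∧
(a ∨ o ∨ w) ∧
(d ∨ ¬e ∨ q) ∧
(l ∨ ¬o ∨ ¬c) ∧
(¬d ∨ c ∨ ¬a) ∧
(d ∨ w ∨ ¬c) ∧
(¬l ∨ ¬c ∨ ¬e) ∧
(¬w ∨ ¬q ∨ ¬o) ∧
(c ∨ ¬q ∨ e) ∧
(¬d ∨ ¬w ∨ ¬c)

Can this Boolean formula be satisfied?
No

No, the formula is not satisfiable.

No assignment of truth values to the variables can make all 32 clauses true simultaneously.

The formula is UNSAT (unsatisfiable).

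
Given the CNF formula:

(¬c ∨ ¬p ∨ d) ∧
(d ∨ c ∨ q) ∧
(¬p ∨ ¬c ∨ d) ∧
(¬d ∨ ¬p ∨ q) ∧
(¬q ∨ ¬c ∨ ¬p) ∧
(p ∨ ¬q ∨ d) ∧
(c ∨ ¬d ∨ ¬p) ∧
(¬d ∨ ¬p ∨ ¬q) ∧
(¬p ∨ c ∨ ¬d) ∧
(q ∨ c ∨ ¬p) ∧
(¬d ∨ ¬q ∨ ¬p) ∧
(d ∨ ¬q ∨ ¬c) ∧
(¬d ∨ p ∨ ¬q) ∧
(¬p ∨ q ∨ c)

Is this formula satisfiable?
Yes

Yes, the formula is satisfiable.

One satisfying assignment is: p=False, q=False, c=True, d=False

Verification: With this assignment, all 14 clauses evaluate to true.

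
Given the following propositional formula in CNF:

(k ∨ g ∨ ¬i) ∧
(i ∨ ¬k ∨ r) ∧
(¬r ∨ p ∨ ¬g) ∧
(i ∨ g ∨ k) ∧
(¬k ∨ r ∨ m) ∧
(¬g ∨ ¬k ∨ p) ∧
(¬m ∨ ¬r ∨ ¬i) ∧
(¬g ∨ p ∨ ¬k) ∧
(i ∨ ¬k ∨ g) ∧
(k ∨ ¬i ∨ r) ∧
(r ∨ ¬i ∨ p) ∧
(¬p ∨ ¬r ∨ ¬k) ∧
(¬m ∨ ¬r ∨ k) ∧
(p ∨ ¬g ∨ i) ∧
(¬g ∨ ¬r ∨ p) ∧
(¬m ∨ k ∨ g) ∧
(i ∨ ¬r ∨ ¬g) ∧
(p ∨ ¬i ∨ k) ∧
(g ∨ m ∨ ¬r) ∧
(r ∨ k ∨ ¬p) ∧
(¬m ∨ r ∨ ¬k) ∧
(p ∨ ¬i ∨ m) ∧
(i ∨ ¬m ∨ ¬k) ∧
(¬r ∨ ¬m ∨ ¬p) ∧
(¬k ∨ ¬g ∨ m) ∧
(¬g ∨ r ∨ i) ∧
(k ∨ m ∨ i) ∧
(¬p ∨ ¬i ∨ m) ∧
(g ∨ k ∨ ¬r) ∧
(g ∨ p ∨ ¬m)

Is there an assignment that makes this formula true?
No

No, the formula is not satisfiable.

No assignment of truth values to the variables can make all 30 clauses true simultaneously.

The formula is UNSAT (unsatisfiable).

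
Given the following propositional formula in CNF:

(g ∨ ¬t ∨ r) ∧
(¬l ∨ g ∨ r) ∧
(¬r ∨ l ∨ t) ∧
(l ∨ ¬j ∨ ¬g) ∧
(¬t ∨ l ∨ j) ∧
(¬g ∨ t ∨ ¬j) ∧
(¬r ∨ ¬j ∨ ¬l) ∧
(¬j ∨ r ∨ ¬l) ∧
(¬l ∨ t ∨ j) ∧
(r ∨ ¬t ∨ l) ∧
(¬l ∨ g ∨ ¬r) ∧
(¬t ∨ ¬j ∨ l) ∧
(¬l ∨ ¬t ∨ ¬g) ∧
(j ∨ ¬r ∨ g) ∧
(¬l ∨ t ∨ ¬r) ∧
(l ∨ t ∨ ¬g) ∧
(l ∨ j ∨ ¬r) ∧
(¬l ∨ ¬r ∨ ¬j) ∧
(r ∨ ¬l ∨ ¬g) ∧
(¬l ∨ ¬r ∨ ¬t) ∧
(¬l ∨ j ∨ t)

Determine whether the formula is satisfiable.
Yes

Yes, the formula is satisfiable.

One satisfying assignment is: r=False, l=False, t=False, j=False, g=False

Verification: With this assignment, all 21 clauses evaluate to true.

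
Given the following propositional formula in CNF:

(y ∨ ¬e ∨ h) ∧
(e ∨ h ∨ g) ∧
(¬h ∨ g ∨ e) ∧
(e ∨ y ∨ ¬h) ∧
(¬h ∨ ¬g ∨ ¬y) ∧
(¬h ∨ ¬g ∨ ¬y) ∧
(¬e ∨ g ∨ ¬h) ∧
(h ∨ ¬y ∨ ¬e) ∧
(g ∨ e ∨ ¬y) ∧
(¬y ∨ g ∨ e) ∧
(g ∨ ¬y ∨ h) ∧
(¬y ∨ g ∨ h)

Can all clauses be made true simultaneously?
Yes

Yes, the formula is satisfiable.

One satisfying assignment is: g=True, h=True, y=False, e=True

Verification: With this assignment, all 12 clauses evaluate to true.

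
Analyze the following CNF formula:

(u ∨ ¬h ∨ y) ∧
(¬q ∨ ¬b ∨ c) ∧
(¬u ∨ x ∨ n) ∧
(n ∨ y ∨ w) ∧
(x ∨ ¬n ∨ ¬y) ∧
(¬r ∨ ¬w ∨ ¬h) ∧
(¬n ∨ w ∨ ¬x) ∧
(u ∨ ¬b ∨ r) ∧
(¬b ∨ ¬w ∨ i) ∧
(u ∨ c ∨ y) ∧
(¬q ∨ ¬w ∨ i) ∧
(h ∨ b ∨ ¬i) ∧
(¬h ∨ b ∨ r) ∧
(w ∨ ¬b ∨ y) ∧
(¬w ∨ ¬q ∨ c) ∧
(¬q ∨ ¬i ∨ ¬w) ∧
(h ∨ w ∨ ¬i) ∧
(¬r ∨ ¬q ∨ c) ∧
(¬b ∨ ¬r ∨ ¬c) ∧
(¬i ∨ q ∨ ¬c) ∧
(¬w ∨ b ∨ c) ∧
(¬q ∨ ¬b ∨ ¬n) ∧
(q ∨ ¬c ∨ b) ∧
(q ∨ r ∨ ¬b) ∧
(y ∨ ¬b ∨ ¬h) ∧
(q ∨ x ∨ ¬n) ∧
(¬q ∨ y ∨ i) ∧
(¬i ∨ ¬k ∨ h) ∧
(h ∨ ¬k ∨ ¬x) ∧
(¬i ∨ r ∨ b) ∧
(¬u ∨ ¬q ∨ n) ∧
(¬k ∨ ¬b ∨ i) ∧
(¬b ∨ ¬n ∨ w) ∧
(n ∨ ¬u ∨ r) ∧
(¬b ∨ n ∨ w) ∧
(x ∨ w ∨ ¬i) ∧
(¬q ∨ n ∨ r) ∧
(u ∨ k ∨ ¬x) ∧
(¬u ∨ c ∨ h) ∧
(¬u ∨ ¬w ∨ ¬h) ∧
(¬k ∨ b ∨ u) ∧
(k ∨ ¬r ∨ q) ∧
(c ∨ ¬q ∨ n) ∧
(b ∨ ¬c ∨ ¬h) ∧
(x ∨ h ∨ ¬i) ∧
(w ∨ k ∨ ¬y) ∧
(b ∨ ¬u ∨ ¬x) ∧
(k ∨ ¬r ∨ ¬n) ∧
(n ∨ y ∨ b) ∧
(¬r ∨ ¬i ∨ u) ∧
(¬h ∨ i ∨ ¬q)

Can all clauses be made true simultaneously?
No

No, the formula is not satisfiable.

No assignment of truth values to the variables can make all 51 clauses true simultaneously.

The formula is UNSAT (unsatisfiable).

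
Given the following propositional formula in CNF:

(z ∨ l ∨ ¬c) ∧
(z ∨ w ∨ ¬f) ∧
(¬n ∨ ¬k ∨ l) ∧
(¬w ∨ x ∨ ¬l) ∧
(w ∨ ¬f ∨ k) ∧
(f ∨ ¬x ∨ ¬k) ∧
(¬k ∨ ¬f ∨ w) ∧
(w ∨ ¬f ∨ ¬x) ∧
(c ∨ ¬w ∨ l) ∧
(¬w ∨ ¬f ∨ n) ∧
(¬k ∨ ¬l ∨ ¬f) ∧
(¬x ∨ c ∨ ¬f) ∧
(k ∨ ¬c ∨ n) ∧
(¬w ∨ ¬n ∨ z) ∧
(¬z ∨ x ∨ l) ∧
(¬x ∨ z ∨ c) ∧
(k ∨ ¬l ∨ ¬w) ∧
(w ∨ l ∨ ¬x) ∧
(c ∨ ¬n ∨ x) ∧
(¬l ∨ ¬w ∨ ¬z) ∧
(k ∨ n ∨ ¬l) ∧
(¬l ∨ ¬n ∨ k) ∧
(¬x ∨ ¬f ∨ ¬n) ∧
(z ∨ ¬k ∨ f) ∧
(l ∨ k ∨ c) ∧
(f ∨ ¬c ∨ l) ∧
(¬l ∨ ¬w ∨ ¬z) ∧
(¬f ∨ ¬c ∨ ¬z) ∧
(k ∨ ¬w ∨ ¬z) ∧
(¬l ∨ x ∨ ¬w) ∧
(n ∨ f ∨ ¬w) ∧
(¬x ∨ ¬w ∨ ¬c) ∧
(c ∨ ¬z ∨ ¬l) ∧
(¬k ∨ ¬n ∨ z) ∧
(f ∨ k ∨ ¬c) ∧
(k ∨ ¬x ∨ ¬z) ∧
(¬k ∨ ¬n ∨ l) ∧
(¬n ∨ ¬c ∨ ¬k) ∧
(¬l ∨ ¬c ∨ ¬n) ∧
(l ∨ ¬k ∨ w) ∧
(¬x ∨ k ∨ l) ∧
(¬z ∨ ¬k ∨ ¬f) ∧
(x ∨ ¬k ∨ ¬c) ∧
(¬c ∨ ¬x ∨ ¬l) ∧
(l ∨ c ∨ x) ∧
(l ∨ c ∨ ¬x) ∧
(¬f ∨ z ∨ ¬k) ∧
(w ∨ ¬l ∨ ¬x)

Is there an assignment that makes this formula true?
No

No, the formula is not satisfiable.

No assignment of truth values to the variables can make all 48 clauses true simultaneously.

The formula is UNSAT (unsatisfiable).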